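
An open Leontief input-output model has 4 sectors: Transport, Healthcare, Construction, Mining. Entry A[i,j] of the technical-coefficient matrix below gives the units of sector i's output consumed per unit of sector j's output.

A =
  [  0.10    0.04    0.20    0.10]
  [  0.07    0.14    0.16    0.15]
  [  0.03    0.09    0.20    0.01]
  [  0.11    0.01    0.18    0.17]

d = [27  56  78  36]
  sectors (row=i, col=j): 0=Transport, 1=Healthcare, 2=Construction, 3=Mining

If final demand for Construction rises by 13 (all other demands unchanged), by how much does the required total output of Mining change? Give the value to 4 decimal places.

4.3153

Form M = I − A:
  [  0.90   -0.04   -0.20   -0.10]
  [ -0.07    0.86   -0.16   -0.15]
  [ -0.03   -0.09    0.80   -0.01]
  [ -0.11   -0.01   -0.18    0.83]
Leontief inverse L = M⁻¹:
  [  1.1490    0.0910    0.3412    0.1590]
  [  0.1338    1.2061    0.3283    0.2381]
  [  0.0602    0.1398    1.3039    0.0482]
  [  0.1670    0.0569    0.3319    1.2392]
Total output x = L · d:
  x_0 = 1.1490·27 + 0.0910·56 + 0.3412·78 + 0.1590·36 = 68.4577
  x_1 = 0.1338·27 + 1.2061·56 + 0.3283·78 + 0.2381·36 = 105.3313
  x_2 = 0.0602·27 + 0.1398·56 + 1.3039·78 + 0.0482·36 = 112.8944
  x_3 = 0.1670·27 + 0.0569·56 + 0.3319·78 + 1.2392·36 = 78.1984
Δx_3 = L[3,2] · Δd_2 = 0.3319 · 13 = 4.3153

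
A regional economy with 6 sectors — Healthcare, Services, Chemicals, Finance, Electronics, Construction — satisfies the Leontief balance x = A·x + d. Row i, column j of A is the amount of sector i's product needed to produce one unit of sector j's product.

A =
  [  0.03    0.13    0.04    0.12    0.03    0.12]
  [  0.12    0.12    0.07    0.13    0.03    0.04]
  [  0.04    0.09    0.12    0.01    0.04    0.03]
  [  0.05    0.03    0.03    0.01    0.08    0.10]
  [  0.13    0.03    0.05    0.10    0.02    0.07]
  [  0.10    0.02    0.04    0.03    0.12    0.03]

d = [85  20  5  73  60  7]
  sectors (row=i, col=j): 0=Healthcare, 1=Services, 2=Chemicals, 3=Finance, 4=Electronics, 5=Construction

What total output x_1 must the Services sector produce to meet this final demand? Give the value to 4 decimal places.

Form M = I − A:
  [  0.97   -0.13   -0.04   -0.12   -0.03   -0.12]
  [ -0.12    0.88   -0.07   -0.13   -0.03   -0.04]
  [ -0.04   -0.09    0.88   -0.01   -0.04   -0.03]
  [ -0.05   -0.03   -0.03    0.99   -0.08   -0.10]
  [ -0.13   -0.03   -0.05   -0.10    0.98   -0.07]
  [ -0.10   -0.02   -0.04   -0.03   -0.12    0.97]
Leontief inverse L = M⁻¹:
  [  1.0933    0.1821    0.0820    0.1701    0.0769    0.1684]
  [  0.1817    1.1865    0.1179    0.1896    0.0744    0.1000]
  [  0.0822    0.1359    1.1590    0.0480    0.0654    0.0613]
  [  0.0919    0.0617    0.0568    1.0448    0.1084    0.1312]
  [  0.1745    0.0780    0.0845    0.1427    1.0577    0.1185]
  [  0.1443    0.0604    0.0709    0.0734    0.1464    1.0716]
Total output x = L · d:
  x_0 = 1.0933·85 + 0.1821·20 + 0.0820·5 + 0.1701·73 + 0.0769·60 + 0.1684·7 = 115.1939
  x_1 = 0.1817·85 + 1.1865·20 + 0.1179·5 + 0.1896·73 + 0.0744·60 + 0.1000·7 = 58.7673
  x_2 = 0.0822·85 + 0.1359·20 + 1.1590·5 + 0.0480·73 + 0.0654·60 + 0.0613·7 = 23.3544
  x_3 = 0.0919·85 + 0.0617·20 + 0.0568·5 + 1.0448·73 + 0.1084·60 + 0.1312·7 = 93.0219
  x_4 = 0.1745·85 + 0.0780·20 + 0.0845·5 + 0.1427·73 + 1.0577·60 + 0.1185·7 = 91.5212
  x_5 = 0.1443·85 + 0.0604·20 + 0.0709·5 + 0.0734·73 + 0.1464·60 + 1.0716·7 = 35.4661

58.7673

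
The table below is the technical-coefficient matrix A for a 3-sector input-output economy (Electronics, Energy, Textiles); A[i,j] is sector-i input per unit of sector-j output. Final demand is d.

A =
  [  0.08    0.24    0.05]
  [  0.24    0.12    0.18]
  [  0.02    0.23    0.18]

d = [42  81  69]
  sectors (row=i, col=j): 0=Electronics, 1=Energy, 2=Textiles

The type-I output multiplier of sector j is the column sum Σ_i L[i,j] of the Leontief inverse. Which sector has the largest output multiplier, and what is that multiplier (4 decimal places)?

Energy (2.0523)

Form M = I − A:
  [  0.92   -0.24   -0.05]
  [ -0.24    0.88   -0.18]
  [ -0.02   -0.23    0.82]
Leontief inverse L = M⁻¹:
  [  1.1849    0.3629    0.1519]
  [  0.3491    1.3124    0.3094]
  [  0.1268    0.3770    1.3100]
Total output x = L · d:
  x_0 = 1.1849·42 + 0.3629·81 + 0.1519·69 = 89.6397
  x_1 = 0.3491·42 + 1.3124·81 + 0.3094·69 = 142.3167
  x_2 = 0.1268·42 + 0.3770·81 + 1.3100·69 = 126.2508
Output multipliers (column sums of L):
  Electronics: 1.6608
  Energy: 2.0523
  Textiles: 1.7713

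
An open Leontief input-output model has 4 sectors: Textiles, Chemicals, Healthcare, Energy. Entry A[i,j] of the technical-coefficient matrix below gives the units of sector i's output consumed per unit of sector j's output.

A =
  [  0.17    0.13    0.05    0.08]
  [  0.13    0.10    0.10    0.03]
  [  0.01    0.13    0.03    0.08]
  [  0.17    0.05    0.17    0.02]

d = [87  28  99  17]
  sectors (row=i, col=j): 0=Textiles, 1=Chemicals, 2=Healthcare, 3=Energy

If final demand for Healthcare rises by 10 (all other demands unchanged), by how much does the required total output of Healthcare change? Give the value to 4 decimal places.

10.6836

Form M = I − A:
  [  0.83   -0.13   -0.05   -0.08]
  [ -0.13    0.90   -0.10   -0.03]
  [ -0.01   -0.13    0.97   -0.08]
  [ -0.17   -0.05   -0.17    0.98]
Leontief inverse L = M⁻¹:
  [  1.2623    0.2043    0.1068    0.1180]
  [  0.1969    1.1635    0.1412    0.0632]
  [  0.0591    0.1683    1.0684    0.0972]
  [  0.2393    0.1240    0.2111    1.0610]
Total output x = L · d:
  x_0 = 1.2623·87 + 0.2043·28 + 0.1068·99 + 0.1180·17 = 128.1199
  x_1 = 0.1969·87 + 1.1635·28 + 0.1412·99 + 0.0632·17 = 64.7552
  x_2 = 0.0591·87 + 0.1683·28 + 1.0684·99 + 0.0972·17 = 117.2752
  x_3 = 0.2393·87 + 0.1240·28 + 0.2111·99 + 1.0610·17 = 63.2193
Δx_2 = L[2,2] · Δd_2 = 1.0684 · 10 = 10.6836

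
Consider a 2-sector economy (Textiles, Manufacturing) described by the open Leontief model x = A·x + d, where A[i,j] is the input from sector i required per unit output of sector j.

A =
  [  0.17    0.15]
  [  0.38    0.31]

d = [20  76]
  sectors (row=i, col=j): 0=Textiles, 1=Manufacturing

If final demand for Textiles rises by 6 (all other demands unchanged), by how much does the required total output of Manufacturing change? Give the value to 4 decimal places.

Form M = I − A:
  [  0.83   -0.15]
  [ -0.38    0.69]
Leontief inverse L = M⁻¹:
  [  1.3380    0.2909]
  [  0.7369    1.6095]
Total output x = L · d:
  x_0 = 1.3380·20 + 0.2909·76 = 48.8656
  x_1 = 0.7369·20 + 1.6095·76 = 137.0564
Δx_1 = L[1,0] · Δd_0 = 0.7369 · 6 = 4.4212

4.4212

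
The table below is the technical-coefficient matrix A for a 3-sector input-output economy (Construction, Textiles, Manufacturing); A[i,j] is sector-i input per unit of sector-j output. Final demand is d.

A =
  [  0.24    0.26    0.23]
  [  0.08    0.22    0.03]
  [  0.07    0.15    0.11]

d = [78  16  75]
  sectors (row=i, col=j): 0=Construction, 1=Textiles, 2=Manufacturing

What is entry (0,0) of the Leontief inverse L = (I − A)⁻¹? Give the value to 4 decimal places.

L[0,0] = 1.4081

Form M = I − A:
  [  0.76   -0.26   -0.23]
  [ -0.08    0.78   -0.03]
  [ -0.07   -0.15    0.89]
Leontief inverse L = M⁻¹:
  [  1.4081    0.5429    0.3822]
  [  0.1497    1.3481    0.0841]
  [  0.1360    0.2699    1.1678]
Total output x = L · d:
  x_0 = 1.4081·78 + 0.5429·16 + 0.3822·75 = 147.1858
  x_1 = 0.1497·78 + 1.3481·16 + 0.0841·75 = 39.5516
  x_2 = 0.1360·78 + 0.2699·16 + 1.1678·75 = 102.5121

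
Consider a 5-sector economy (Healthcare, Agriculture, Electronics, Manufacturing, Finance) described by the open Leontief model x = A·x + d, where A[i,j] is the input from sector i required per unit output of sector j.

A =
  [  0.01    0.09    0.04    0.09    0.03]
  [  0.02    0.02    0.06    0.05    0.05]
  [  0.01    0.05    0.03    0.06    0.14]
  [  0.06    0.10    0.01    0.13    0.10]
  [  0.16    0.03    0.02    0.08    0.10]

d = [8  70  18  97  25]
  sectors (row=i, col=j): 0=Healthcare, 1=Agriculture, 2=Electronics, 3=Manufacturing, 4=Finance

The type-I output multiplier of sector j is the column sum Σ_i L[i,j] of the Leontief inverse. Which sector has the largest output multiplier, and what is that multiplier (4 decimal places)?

Manufacturing (1.6095)

Form M = I − A:
  [  0.99   -0.09   -0.04   -0.09   -0.03]
  [ -0.02    0.98   -0.06   -0.05   -0.05]
  [ -0.01   -0.05    0.97   -0.06   -0.14]
  [ -0.06   -0.10   -0.01    0.87   -0.10]
  [ -0.16   -0.03   -0.02   -0.08    0.90]
Leontief inverse L = M⁻¹:
  [  1.0303    0.1117    0.0519    0.1223    0.0622]
  [  0.0388    1.0375    0.0682    0.0755    0.0779]
  [  0.0467    0.0729    1.0420    0.0973    0.1785]
  [  0.0984    0.1356    0.0277    1.1828    0.1465]
  [  0.1943    0.0681    0.0371    0.1316    1.1418]
Total output x = L · d:
  x_0 = 1.0303·8 + 0.1117·70 + 0.0519·18 + 0.1223·97 + 0.0622·25 = 30.4132
  x_1 = 0.0388·8 + 1.0375·70 + 0.0682·18 + 0.0755·97 + 0.0779·25 = 83.4383
  x_2 = 0.0467·8 + 0.0729·70 + 1.0420·18 + 0.0973·97 + 0.1785·25 = 38.1316
  x_3 = 0.0984·8 + 0.1356·70 + 0.0277·18 + 1.1828·97 + 0.1465·25 = 129.1718
  x_4 = 0.1943·8 + 0.0681·70 + 0.0371·18 + 0.1316·97 + 1.1418·25 = 48.2951
Output multipliers (column sums of L):
  Healthcare: 1.4086
  Agriculture: 1.4258
  Electronics: 1.2269
  Manufacturing: 1.6095
  Finance: 1.6070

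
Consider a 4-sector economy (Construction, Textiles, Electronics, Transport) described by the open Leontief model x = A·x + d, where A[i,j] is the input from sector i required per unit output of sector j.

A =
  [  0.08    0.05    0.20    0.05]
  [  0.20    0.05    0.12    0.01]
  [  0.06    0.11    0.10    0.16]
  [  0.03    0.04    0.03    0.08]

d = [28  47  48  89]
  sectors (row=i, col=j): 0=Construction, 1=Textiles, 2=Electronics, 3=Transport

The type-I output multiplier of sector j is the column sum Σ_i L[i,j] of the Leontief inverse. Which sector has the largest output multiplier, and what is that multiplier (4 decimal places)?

Electronics (1.6901)

Form M = I − A:
  [  0.92   -0.05   -0.20   -0.05]
  [ -0.20    0.95   -0.12   -0.01]
  [ -0.06   -0.11    0.90   -0.16]
  [ -0.03   -0.04   -0.03    0.92]
Leontief inverse L = M⁻¹:
  [  1.1286    0.0949    0.2671    0.1088]
  [  0.2527    1.0921    0.2038    0.0610]
  [  0.1153    0.1497    1.1637    0.2103]
  [  0.0515    0.0555    0.0555    1.1000]
Total output x = L · d:
  x_0 = 1.1286·28 + 0.0949·47 + 0.2671·48 + 0.1088·89 = 58.5637
  x_1 = 0.2527·28 + 1.0921·47 + 0.2038·48 + 0.0610·89 = 73.6200
  x_2 = 0.1153·28 + 0.1497·47 + 1.1637·48 + 0.2103·89 = 84.8340
  x_3 = 0.0515·28 + 0.0555·47 + 0.0555·48 + 1.1000·89 = 104.6160
Output multipliers (column sums of L):
  Construction: 1.5481
  Textiles: 1.3921
  Electronics: 1.6901
  Transport: 1.4802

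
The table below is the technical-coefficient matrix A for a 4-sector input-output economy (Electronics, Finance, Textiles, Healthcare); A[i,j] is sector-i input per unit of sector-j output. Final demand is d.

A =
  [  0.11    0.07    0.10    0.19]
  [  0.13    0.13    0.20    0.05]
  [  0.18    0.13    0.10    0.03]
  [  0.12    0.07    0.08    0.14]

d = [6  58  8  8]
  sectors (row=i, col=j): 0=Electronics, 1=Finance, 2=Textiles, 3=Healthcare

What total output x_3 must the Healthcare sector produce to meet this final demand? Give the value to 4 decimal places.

Form M = I − A:
  [  0.89   -0.07   -0.10   -0.19]
  [ -0.13    0.87   -0.20   -0.05]
  [ -0.18   -0.13    0.90   -0.03]
  [ -0.12   -0.07   -0.08    0.86]
Leontief inverse L = M⁻¹:
  [  1.2235    0.1506    0.1948    0.2859]
  [  0.2620    1.2288    0.3147    0.1403]
  [  0.2899    0.2123    1.2010    0.1183]
  [  0.2190    0.1408    0.1645    1.2251]
Total output x = L · d:
  x_0 = 1.2235·6 + 0.1506·58 + 0.1948·8 + 0.2859·8 = 19.9189
  x_1 = 0.2620·6 + 1.2288·58 + 0.3147·8 + 0.1403·8 = 76.4835
  x_2 = 0.2899·6 + 0.2123·58 + 1.2010·8 + 0.1183·8 = 24.6068
  x_3 = 0.2190·6 + 0.1408·58 + 0.1645·8 + 1.2251·8 = 20.5961

20.5961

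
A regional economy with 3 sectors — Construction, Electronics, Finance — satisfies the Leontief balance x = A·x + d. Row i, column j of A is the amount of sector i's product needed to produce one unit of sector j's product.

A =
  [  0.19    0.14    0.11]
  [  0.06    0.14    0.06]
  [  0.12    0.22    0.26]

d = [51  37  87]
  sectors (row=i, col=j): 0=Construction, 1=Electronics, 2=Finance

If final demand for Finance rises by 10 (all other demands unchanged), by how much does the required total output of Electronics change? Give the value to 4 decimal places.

1.1387

Form M = I − A:
  [  0.81   -0.14   -0.11]
  [ -0.06    0.86   -0.06]
  [ -0.12   -0.22    0.74]
Leontief inverse L = M⁻¹:
  [  1.2856    0.2636    0.2125]
  [  0.1064    1.2092    0.1139]
  [  0.2401    0.4023    1.4197]
Total output x = L · d:
  x_0 = 1.2856·51 + 0.2636·37 + 0.2125·87 = 93.8040
  x_1 = 0.1064·51 + 1.2092·37 + 0.1139·87 = 60.0775
  x_2 = 0.2401·51 + 0.4023·37 + 1.4197·87 = 150.6399
Δx_1 = L[1,2] · Δd_2 = 0.1139 · 10 = 1.1387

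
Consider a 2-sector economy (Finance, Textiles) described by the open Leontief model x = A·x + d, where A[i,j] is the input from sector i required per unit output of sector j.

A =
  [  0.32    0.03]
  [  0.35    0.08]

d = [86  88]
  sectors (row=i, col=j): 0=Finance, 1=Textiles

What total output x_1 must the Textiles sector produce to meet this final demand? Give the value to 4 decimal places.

Form M = I − A:
  [  0.68   -0.03]
  [ -0.35    0.92]
Leontief inverse L = M⁻¹:
  [  1.4957    0.0488]
  [  0.5690    1.1055]
Total output x = L · d:
  x_0 = 1.4957·86 + 0.0488·88 = 132.9215
  x_1 = 0.5690·86 + 1.1055·88 = 146.2201

146.2201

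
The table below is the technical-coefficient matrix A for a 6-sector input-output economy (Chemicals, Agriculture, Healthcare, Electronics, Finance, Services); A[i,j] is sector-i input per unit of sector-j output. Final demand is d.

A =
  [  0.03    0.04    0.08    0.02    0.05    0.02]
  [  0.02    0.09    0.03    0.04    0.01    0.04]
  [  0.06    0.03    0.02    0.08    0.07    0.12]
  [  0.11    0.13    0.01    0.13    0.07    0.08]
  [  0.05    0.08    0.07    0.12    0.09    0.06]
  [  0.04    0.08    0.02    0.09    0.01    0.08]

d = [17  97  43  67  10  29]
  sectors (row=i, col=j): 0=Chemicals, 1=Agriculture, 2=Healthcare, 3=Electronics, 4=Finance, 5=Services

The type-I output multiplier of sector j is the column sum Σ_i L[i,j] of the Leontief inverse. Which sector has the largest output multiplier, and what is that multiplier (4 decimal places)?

Electronics (1.7557)

Form M = I − A:
  [  0.97   -0.04   -0.08   -0.02   -0.05   -0.02]
  [ -0.02    0.91   -0.03   -0.04   -0.01   -0.04]
  [ -0.06   -0.03    0.98   -0.08   -0.07   -0.12]
  [ -0.11   -0.13   -0.01    0.87   -0.07   -0.08]
  [ -0.05   -0.08   -0.07   -0.12    0.91   -0.06]
  [ -0.04   -0.08   -0.02   -0.09   -0.01    0.92]
Leontief inverse L = M⁻¹:
  [  1.0494    0.0667    0.0942    0.0504    0.0700    0.0469]
  [  0.0368    1.1187    0.0408    0.0656    0.0232    0.0620]
  [  0.0926    0.0798    1.0420    0.1316    0.0980    0.1592]
  [  0.1528    0.1993    0.0410    1.1939    0.1070    0.1281]
  [  0.0926    0.1425    0.0967    0.1846    1.1284    0.1105]
  [  0.0668    0.1230    0.0354    0.1296    0.0299    1.1116]
Total output x = L · d:
  x_0 = 1.0494·17 + 0.0667·97 + 0.0942·43 + 0.0504·67 + 0.0700·10 + 0.0469·29 = 33.7964
  x_1 = 0.0368·17 + 1.1187·97 + 0.0408·43 + 0.0656·67 + 0.0232·10 + 0.0620·29 = 117.3264
  x_2 = 0.0926·17 + 0.0798·97 + 1.0420·43 + 0.1316·67 + 0.0980·10 + 0.1592·29 = 68.5409
  x_3 = 0.1528·17 + 0.1993·97 + 0.0410·43 + 1.1939·67 + 0.1070·10 + 0.1281·29 = 108.4695
  x_4 = 0.0926·17 + 0.1425·97 + 0.0967·43 + 0.1846·67 + 1.1284·10 + 0.1105·29 = 46.4155
  x_5 = 0.0668·17 + 0.1230·97 + 0.0354·43 + 0.1296·67 + 0.0299·10 + 1.1116·29 = 55.7991
Output multipliers (column sums of L):
  Chemicals: 1.4910
  Agriculture: 1.7301
  Healthcare: 1.3501
  Electronics: 1.7557
  Finance: 1.4565
  Services: 1.6183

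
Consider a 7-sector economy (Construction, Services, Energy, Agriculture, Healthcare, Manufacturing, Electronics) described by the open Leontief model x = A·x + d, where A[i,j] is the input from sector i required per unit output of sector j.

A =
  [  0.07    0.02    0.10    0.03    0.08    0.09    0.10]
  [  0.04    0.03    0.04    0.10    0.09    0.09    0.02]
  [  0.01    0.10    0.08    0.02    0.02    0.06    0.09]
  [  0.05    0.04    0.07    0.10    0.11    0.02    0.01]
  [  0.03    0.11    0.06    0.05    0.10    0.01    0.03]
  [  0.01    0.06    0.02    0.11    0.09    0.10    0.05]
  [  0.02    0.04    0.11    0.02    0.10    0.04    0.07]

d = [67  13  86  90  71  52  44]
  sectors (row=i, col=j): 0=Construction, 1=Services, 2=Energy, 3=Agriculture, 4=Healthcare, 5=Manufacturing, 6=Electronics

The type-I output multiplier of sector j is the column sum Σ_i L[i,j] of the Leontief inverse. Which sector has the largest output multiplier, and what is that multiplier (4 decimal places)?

Form M = I − A:
  [  0.93   -0.02   -0.10   -0.03   -0.08   -0.09   -0.10]
  [ -0.04    0.97   -0.04   -0.10   -0.09   -0.09   -0.02]
  [ -0.01   -0.10    0.92   -0.02   -0.02   -0.06   -0.09]
  [ -0.05   -0.04   -0.07    0.90   -0.11   -0.02   -0.01]
  [ -0.03   -0.11   -0.06   -0.05    0.90   -0.01   -0.03]
  [ -0.01   -0.06   -0.02   -0.11   -0.09    0.90   -0.05]
  [ -0.02   -0.04   -0.11   -0.02   -0.10   -0.04    0.93]
Leontief inverse L = M⁻¹:
  [  1.0936    0.0733    0.1581    0.0763    0.1475    0.1371    0.1474]
  [  0.0624    1.0740    0.0835    0.1483    0.1513    0.1265    0.0512]
  [  0.0273    0.1381    1.1220    0.0600    0.0720    0.0989    0.1228]
  [  0.0731    0.0844    0.1155    1.1421    0.1669    0.0525    0.0413]
  [  0.0516    0.1517    0.1026    0.0918    1.1554    0.0447    0.0594]
  [  0.0331    0.1058    0.0653    0.1640    0.1578    1.1383    0.0802]
  [  0.0380    0.0868    0.1560    0.0566    0.1528    0.0750    1.1059]
Total output x = L · d:
  x_0 = 1.0936·67 + 0.0733·13 + 0.1581·86 + 0.0763·90 + 0.1475·71 + 0.1371·52 + 0.1474·44 = 118.7791
  x_1 = 0.0624·67 + 1.0740·13 + 0.0835·86 + 0.1483·90 + 0.1513·71 + 0.1265·52 + 0.0512·44 = 58.2335
  x_2 = 0.0273·67 + 0.1381·13 + 1.1220·86 + 0.0600·90 + 0.0720·71 + 0.0989·52 + 0.1228·44 = 121.1741
  x_3 = 0.0731·67 + 0.0844·13 + 0.1155·86 + 1.1421·90 + 0.1669·71 + 0.0525·52 + 0.0413·44 = 135.1203
  x_4 = 0.0516·67 + 0.1517·13 + 0.1026·86 + 0.0918·90 + 1.1554·71 + 0.0447·52 + 0.0594·44 = 109.4914
  x_5 = 0.0331·67 + 0.1058·13 + 0.0653·86 + 0.1640·90 + 0.1578·71 + 1.1383·52 + 0.0802·44 = 97.8915
  x_6 = 0.0380·67 + 0.0868·13 + 0.1560·86 + 0.0566·90 + 0.1528·71 + 0.0750·52 + 1.1059·44 = 85.5928
Output multipliers (column sums of L):
  Construction: 1.3791
  Services: 1.7140
  Energy: 1.8030
  Agriculture: 1.7391
  Healthcare: 2.0037
  Manufacturing: 1.6730
  Electronics: 1.6082

Healthcare (2.0037)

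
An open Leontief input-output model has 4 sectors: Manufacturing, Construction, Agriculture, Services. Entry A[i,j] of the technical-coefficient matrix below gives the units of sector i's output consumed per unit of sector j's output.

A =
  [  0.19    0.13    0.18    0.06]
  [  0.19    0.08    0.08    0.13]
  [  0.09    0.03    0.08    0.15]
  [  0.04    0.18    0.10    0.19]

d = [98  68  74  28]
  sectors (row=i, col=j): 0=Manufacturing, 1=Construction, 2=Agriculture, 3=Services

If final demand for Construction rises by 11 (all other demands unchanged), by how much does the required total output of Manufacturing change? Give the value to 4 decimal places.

2.5948

Form M = I − A:
  [  0.81   -0.13   -0.18   -0.06]
  [ -0.19    0.92   -0.08   -0.13]
  [ -0.09   -0.03    0.92   -0.15]
  [ -0.04   -0.18   -0.10    0.81]
Leontief inverse L = M⁻¹:
  [  1.3330    0.2359    0.3022    0.1926]
  [  0.3117    1.1859    0.1912    0.2488]
  [  0.1659    0.1088    1.1554    0.2437]
  [  0.1556    0.2886    0.2000    1.3295]
Total output x = L · d:
  x_0 = 1.3330·98 + 0.2359·68 + 0.3022·74 + 0.1926·28 = 174.4321
  x_1 = 0.3117·98 + 1.1859·68 + 0.1912·74 + 0.2488·28 = 132.3019
  x_2 = 0.1659·98 + 0.1088·68 + 1.1554·74 + 0.2437·28 = 115.9816
  x_3 = 0.1556·98 + 0.2886·68 + 0.2000·74 + 1.3295·28 = 86.9010
Δx_0 = L[0,1] · Δd_1 = 0.2359 · 11 = 2.5948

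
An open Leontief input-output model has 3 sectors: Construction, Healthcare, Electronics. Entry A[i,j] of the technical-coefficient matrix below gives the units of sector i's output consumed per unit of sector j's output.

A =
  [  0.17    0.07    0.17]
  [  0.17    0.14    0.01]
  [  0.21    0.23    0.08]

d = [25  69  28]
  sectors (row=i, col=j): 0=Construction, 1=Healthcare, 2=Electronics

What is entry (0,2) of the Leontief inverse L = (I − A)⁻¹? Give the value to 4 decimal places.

Form M = I − A:
  [  0.83   -0.07   -0.17]
  [ -0.17    0.86   -0.01]
  [ -0.21   -0.23    0.92]
Leontief inverse L = M⁻¹:
  [  1.3011    0.1707    0.2423]
  [  0.2614    1.2005    0.0614]
  [  0.3623    0.3391    1.1576]
Total output x = L · d:
  x_0 = 1.3011·25 + 0.1707·69 + 0.2423·28 = 51.0886
  x_1 = 0.2614·25 + 1.2005·69 + 0.0614·28 = 91.0857
  x_2 = 0.3623·25 + 0.3391·69 + 1.1576·28 = 64.8677

L[0,2] = 0.2423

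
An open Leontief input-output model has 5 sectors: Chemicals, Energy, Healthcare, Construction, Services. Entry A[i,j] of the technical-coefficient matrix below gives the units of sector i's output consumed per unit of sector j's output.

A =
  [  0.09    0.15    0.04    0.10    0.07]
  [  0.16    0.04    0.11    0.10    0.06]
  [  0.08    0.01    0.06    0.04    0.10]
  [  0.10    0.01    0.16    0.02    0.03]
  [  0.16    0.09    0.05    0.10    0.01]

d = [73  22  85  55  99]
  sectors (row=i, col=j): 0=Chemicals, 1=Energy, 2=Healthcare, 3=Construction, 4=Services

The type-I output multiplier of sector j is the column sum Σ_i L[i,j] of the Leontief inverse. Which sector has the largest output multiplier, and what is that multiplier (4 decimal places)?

Form M = I − A:
  [  0.91   -0.15   -0.04   -0.10   -0.07]
  [ -0.16    0.96   -0.11   -0.10   -0.06]
  [ -0.08   -0.01    0.94   -0.04   -0.10]
  [ -0.10   -0.01   -0.16    0.98   -0.03]
  [ -0.16   -0.09   -0.05   -0.10    0.99]
Leontief inverse L = M⁻¹:
  [  1.1795    0.1974    0.1058    0.1561    0.1108]
  [  0.2425    1.0928    0.1700    0.1539    0.1052]
  [  0.1344    0.0449    1.0943    0.0757    0.1251]
  [  0.1520    0.0428    0.1945    1.0549    0.0650]
  [  0.2348    0.1378    0.1075    0.1496    1.0504]
Total output x = L · d:
  x_0 = 1.1795·73 + 0.1974·22 + 0.1058·85 + 0.1561·55 + 0.1108·99 = 118.9941
  x_1 = 0.2425·73 + 1.0928·22 + 0.1700·85 + 0.1539·55 + 0.1052·99 = 75.0757
  x_2 = 0.1344·73 + 0.0449·22 + 1.0943·85 + 0.0757·55 + 0.1251·99 = 120.3659
  x_3 = 0.1520·73 + 0.0428·22 + 0.1945·85 + 1.0549·55 + 0.0650·99 = 93.0149
  x_4 = 0.2348·73 + 0.1378·22 + 0.1075·85 + 0.1496·55 + 1.0504·99 = 141.5310
Output multipliers (column sums of L):
  Chemicals: 1.9432
  Energy: 1.5158
  Healthcare: 1.6721
  Construction: 1.5902
  Services: 1.4565

Chemicals (1.9432)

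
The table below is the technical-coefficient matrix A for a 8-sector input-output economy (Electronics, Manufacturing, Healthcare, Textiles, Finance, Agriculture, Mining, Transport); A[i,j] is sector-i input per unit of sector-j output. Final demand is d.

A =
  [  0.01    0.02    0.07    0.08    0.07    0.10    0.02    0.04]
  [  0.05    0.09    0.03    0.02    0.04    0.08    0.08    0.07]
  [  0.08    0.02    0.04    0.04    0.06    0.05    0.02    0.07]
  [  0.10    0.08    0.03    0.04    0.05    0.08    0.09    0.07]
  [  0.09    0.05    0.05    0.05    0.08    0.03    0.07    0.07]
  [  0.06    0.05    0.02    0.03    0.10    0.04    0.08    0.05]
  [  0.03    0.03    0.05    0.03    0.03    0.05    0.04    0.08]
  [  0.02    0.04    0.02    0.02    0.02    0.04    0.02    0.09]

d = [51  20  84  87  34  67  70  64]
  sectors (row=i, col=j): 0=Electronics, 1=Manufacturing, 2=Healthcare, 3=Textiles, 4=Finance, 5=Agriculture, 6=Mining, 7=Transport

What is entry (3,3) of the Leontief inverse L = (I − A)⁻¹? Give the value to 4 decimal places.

L[3,3] = 1.0754

Form M = I − A:
  [  0.99   -0.02   -0.07   -0.08   -0.07   -0.10   -0.02   -0.04]
  [ -0.05    0.91   -0.03   -0.02   -0.04   -0.08   -0.08   -0.07]
  [ -0.08   -0.02    0.96   -0.04   -0.06   -0.05   -0.02   -0.07]
  [ -0.10   -0.08   -0.03    0.96   -0.05   -0.08   -0.09   -0.07]
  [ -0.09   -0.05   -0.05   -0.05    0.92   -0.03   -0.07   -0.07]
  [ -0.06   -0.05   -0.02   -0.03   -0.10    0.96   -0.08   -0.05]
  [ -0.03   -0.03   -0.05   -0.03   -0.03   -0.05    0.96   -0.08]
  [ -0.02   -0.04   -0.02   -0.02   -0.02   -0.04   -0.02    0.91]
Leontief inverse L = M⁻¹:
  [  1.0537    0.0543    0.0956    0.1069    0.1135    0.1385    0.0601    0.0877]
  [  0.0876    1.1270    0.0588    0.0477    0.0822    0.1240    0.1203    0.1224]
  [  0.1133    0.0486    1.0655    0.0666    0.0975    0.0873    0.0516    0.1126]
  [  0.1442    0.1223    0.0658    1.0754    0.1009    0.1340    0.1366    0.1307]
  [  0.1326    0.0875    0.0837    0.0835    1.1258    0.0786    0.1109    0.1261]
  [  0.0981    0.0839    0.0497    0.0589    0.1411    1.0811    0.1180    0.0997]
  [  0.0588    0.0555    0.0705    0.0505    0.0604    0.0811    1.0674    0.1191]
  [  0.0412    0.0613    0.0351    0.0351    0.0427    0.0644    0.0418    1.1213]
Total output x = L · d:
  x_0 = 1.0537·51 + 0.0543·20 + 0.0956·84 + 0.1069·87 + 0.1135·34 + 0.1385·67 + 0.0601·70 + 0.0877·64 = 95.1153
  x_1 = 0.0876·51 + 1.1270·20 + 0.0588·84 + 0.0477·87 + 0.0822·34 + 0.1240·67 + 0.1203·70 + 0.1224·64 = 63.4529
  x_2 = 0.1133·51 + 0.0486·20 + 1.0655·84 + 0.0666·87 + 0.0975·34 + 0.0873·67 + 0.0516·70 + 0.1126·64 = 122.0226
  x_3 = 0.1442·51 + 0.1223·20 + 0.0658·84 + 1.0754·87 + 0.1009·34 + 0.1340·67 + 0.1366·70 + 0.1307·64 = 139.2230
  x_4 = 0.1326·51 + 0.0875·20 + 0.0837·84 + 0.0835·87 + 1.1258·34 + 0.0786·67 + 0.1109·70 + 0.1261·64 = 82.1887
  x_5 = 0.0981·51 + 0.0839·20 + 0.0497·84 + 0.0589·87 + 0.1411·34 + 1.0811·67 + 0.1180·70 + 0.0997·64 = 107.8591
  x_6 = 0.0588·51 + 0.0555·20 + 0.0705·84 + 0.0505·87 + 0.0604·34 + 0.0811·67 + 1.0674·70 + 0.1191·64 = 104.2465
  x_7 = 0.0412·51 + 0.0613·20 + 0.0351·84 + 0.0351·87 + 0.0427·34 + 0.0644·67 + 0.0418·70 + 1.1213·64 = 89.7895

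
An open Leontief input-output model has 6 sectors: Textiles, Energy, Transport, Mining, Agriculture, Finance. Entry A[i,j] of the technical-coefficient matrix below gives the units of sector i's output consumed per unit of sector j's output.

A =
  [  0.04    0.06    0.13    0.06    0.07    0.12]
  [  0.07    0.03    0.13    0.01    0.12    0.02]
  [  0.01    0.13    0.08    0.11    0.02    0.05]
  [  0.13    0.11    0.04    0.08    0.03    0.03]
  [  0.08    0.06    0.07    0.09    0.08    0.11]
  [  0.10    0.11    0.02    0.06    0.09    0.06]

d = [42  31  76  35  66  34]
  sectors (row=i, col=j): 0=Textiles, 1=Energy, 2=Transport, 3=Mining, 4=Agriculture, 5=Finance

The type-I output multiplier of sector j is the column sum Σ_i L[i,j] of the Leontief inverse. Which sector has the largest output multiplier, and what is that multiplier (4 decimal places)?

Form M = I − A:
  [  0.96   -0.06   -0.13   -0.06   -0.07   -0.12]
  [ -0.07    0.97   -0.13   -0.01   -0.12   -0.02]
  [ -0.01   -0.13    0.92   -0.11   -0.02   -0.05]
  [ -0.13   -0.11   -0.04    0.92   -0.03   -0.03]
  [ -0.08   -0.06   -0.07   -0.09    0.92   -0.11]
  [ -0.10   -0.11   -0.02   -0.06   -0.09    0.94]
Leontief inverse L = M⁻¹:
  [  1.0981    0.1346    0.1927    0.1197    0.1260    0.1719]
  [  0.1102    1.0874    0.1858    0.0616    0.1629    0.0681]
  [  0.0607    0.1872    1.1356    0.1539    0.0670    0.0849]
  [  0.1808    0.1670    0.1061    1.1264    0.0822    0.0778]
  [  0.1437    0.1334    0.1360    0.1494    1.1394    0.1665]
  [  0.1563    0.1690    0.0862    0.1094    0.1482    1.1128]
Total output x = L · d:
  x_0 = 1.0981·42 + 0.1346·31 + 0.1927·76 + 0.1197·35 + 0.1260·66 + 0.1719·34 = 83.2869
  x_1 = 0.1102·42 + 1.0874·31 + 0.1858·76 + 0.0616·35 + 0.1629·66 + 0.0681·34 = 67.6880
  x_2 = 0.0607·42 + 0.1872·31 + 1.1356·76 + 0.1539·35 + 0.0670·66 + 0.0849·34 = 107.3588
  x_3 = 0.1808·42 + 0.1670·31 + 0.1061·76 + 1.1264·35 + 0.0822·66 + 0.0778·34 = 68.3253
  x_4 = 0.1437·42 + 0.1334·31 + 0.1360·76 + 0.1494·35 + 1.1394·66 + 0.1665·34 = 106.5945
  x_5 = 0.1563·42 + 0.1690·31 + 0.0862·76 + 0.1094·35 + 0.1482·66 + 1.1128·34 = 69.8027
Output multipliers (column sums of L):
  Textiles: 1.7498
  Energy: 1.8787
  Transport: 1.8424
  Mining: 1.7203
  Agriculture: 1.7258
  Finance: 1.6820

Energy (1.8787)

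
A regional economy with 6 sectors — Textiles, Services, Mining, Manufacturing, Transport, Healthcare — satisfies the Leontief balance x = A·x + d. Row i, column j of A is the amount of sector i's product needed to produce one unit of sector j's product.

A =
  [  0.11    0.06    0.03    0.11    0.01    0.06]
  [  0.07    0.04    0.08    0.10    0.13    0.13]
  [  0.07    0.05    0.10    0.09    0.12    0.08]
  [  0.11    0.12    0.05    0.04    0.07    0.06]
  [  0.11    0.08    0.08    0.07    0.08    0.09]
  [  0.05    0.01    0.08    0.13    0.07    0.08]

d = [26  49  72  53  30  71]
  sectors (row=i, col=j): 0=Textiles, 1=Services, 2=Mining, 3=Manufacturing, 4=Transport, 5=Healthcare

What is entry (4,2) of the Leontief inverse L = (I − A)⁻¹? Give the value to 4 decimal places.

Form M = I − A:
  [  0.89   -0.06   -0.03   -0.11   -0.01   -0.06]
  [ -0.07    0.96   -0.08   -0.10   -0.13   -0.13]
  [ -0.07   -0.05    0.90   -0.09   -0.12   -0.08]
  [ -0.11   -0.12   -0.05    0.96   -0.07   -0.06]
  [ -0.11   -0.08   -0.08   -0.07    0.92   -0.09]
  [ -0.05   -0.01   -0.08   -0.13   -0.07    0.92]
Leontief inverse L = M⁻¹:
  [  1.1726    0.1047    0.0734    0.1720    0.0589    0.1146]
  [  0.1599    1.1030    0.1514    0.1913    0.2081    0.2123]
  [  0.1549    0.1101    1.1670    0.1742    0.1947    0.1575]
  [  0.1840    0.1694    0.1070    1.1181    0.1350    0.1314]
  [  0.1933    0.1369    0.1446    0.1566    1.1519    0.1674]
  [  0.1196    0.0616    0.1332    0.1965    0.1291    1.1405]
Total output x = L · d:
  x_0 = 1.1726·26 + 0.1047·49 + 0.0734·72 + 0.1720·53 + 0.0589·30 + 0.1146·71 = 59.9204
  x_1 = 0.1599·26 + 1.1030·49 + 0.1514·72 + 0.1913·53 + 0.2081·30 + 0.2123·71 = 100.5595
  x_2 = 0.1549·26 + 0.1101·49 + 1.1670·72 + 0.1742·53 + 0.1947·30 + 0.1575·71 = 119.7069
  x_3 = 0.1840·26 + 0.1694·49 + 0.1070·72 + 1.1181·53 + 0.1350·30 + 0.1314·71 = 93.4221
  x_4 = 0.1933·26 + 0.1369·49 + 0.1446·72 + 0.1566·53 + 1.1519·30 + 0.1674·71 = 76.8920
  x_5 = 0.1196·26 + 0.0616·49 + 0.1332·72 + 0.1965·53 + 0.1291·30 + 1.1405·71 = 110.9842

L[4,2] = 0.1446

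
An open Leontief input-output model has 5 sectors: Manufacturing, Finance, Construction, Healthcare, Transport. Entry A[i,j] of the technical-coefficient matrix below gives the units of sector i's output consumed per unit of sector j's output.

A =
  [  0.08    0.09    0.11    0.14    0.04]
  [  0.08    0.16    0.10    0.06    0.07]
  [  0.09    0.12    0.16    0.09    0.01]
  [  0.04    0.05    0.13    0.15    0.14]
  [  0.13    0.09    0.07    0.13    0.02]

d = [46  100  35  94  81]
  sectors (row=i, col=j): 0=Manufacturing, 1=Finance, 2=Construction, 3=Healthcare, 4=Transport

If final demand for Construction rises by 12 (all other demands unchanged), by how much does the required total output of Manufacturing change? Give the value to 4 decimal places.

2.5985

Form M = I − A:
  [  0.92   -0.09   -0.11   -0.14   -0.04]
  [ -0.08    0.84   -0.10   -0.06   -0.07]
  [ -0.09   -0.12    0.84   -0.09   -0.01]
  [ -0.04   -0.05   -0.13    0.85   -0.14]
  [ -0.13   -0.09   -0.07   -0.13    0.98]
Leontief inverse L = M⁻¹:
  [  1.1476    0.1784    0.2165    0.2392    0.0960]
  [  0.1530    1.2580    0.2036    0.1539    0.1202]
  [  0.1599    0.2163    1.2710    0.1856    0.0615]
  [  0.1193    0.1441    0.2447    1.2625    0.1980]
  [  0.1935    0.1738    0.1707    0.2266    1.0748]
Total output x = L · d:
  x_0 = 1.1476·46 + 0.1784·100 + 0.2165·35 + 0.2392·94 + 0.0960·81 = 108.4709
  x_1 = 0.1530·46 + 1.2580·100 + 0.2036·35 + 0.1539·94 + 0.1202·81 = 164.1680
  x_2 = 0.1599·46 + 0.2163·100 + 1.2710·35 + 0.1856·94 + 0.0615·81 = 95.8983
  x_3 = 0.1193·46 + 0.1441·100 + 0.2447·35 + 1.2625·94 + 0.1980·81 = 163.1765
  x_4 = 0.1935·46 + 0.1738·100 + 0.1707·35 + 0.2266·94 + 1.0748·81 = 140.6145
Δx_0 = L[0,2] · Δd_2 = 0.2165 · 12 = 2.5985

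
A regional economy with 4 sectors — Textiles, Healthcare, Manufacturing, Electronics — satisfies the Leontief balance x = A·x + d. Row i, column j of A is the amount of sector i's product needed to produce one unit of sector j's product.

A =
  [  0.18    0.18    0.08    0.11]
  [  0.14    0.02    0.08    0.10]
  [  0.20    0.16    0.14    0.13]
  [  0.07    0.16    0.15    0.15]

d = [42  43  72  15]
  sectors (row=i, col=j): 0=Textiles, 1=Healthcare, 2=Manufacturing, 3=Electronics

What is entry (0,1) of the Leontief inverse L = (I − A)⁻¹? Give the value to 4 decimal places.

L[0,1] = 0.3180

Form M = I − A:
  [  0.82   -0.18   -0.08   -0.11]
  [ -0.14    0.98   -0.08   -0.10]
  [ -0.20   -0.16    0.86   -0.13]
  [ -0.07   -0.16   -0.15    0.85]
Leontief inverse L = M⁻¹:
  [  1.3423    0.3180    0.1965    0.2412]
  [  0.2469    1.1227    0.1603    0.1885]
  [  0.3923    0.3275    1.2795    0.2850]
  [  0.2262    0.2953    0.2721    1.2821]
Total output x = L · d:
  x_0 = 1.3423·42 + 0.3180·43 + 0.1965·72 + 0.2412·15 = 87.8191
  x_1 = 0.2469·42 + 1.1227·43 + 0.1603·72 + 0.1885·15 = 73.0138
  x_2 = 0.3923·42 + 0.3275·43 + 1.2795·72 + 0.2850·15 = 126.9529
  x_3 = 0.2262·42 + 0.2953·43 + 0.2721·72 + 1.2821·15 = 61.0264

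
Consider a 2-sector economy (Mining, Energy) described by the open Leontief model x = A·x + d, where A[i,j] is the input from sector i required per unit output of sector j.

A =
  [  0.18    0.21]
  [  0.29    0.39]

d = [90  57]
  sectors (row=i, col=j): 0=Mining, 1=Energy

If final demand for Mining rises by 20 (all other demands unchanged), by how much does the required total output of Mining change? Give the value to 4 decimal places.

Form M = I − A:
  [  0.82   -0.21]
  [ -0.29    0.61]
Leontief inverse L = M⁻¹:
  [  1.3886    0.4780]
  [  0.6601    1.8666]
Total output x = L · d:
  x_0 = 1.3886·90 + 0.4780·57 = 152.2194
  x_1 = 0.6601·90 + 1.8666·57 = 165.8092
Δx_0 = L[0,0] · Δd_0 = 1.3886 · 20 = 27.7715

27.7715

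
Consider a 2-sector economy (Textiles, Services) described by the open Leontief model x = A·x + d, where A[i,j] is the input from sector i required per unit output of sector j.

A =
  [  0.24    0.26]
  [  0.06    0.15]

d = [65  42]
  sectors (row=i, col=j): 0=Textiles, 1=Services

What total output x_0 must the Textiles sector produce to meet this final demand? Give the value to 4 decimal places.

Form M = I − A:
  [  0.76   -0.26]
  [ -0.06    0.85]
Leontief inverse L = M⁻¹:
  [  1.3484    0.4124]
  [  0.0952    1.2056]
Total output x = L · d:
  x_0 = 1.3484·65 + 0.4124·42 = 104.9651
  x_1 = 0.0952·65 + 1.2056·42 = 56.8211

104.9651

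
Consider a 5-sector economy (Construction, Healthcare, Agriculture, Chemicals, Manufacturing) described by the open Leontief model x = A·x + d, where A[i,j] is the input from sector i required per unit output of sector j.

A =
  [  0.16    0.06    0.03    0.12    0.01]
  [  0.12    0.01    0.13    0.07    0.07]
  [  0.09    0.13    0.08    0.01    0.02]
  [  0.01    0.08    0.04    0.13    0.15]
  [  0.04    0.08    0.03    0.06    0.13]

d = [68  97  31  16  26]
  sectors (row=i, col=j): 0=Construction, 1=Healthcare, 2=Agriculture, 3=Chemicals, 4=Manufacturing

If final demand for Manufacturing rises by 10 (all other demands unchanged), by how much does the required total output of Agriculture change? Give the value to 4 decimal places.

0.4912

Form M = I − A:
  [  0.84   -0.06   -0.03   -0.12   -0.01]
  [ -0.12    0.99   -0.13   -0.07   -0.07]
  [ -0.09   -0.13    0.92   -0.01   -0.02]
  [ -0.01   -0.08   -0.04    0.87   -0.15]
  [ -0.04   -0.08   -0.03   -0.06    0.87]
Leontief inverse L = M⁻¹:
  [  1.2165    0.1011    0.0636    0.1804    0.0547]
  [  0.1759    1.0610    0.1645    0.1192    0.1117]
  [  0.1462    0.1637    1.1186    0.0496    0.0491]
  [  0.0508    0.1264    0.0780    1.1824    0.2164]
  [  0.0807    0.1166    0.0620    0.1025    1.1788]
Total output x = L · d:
  x_0 = 1.2165·68 + 0.1011·97 + 0.0636·31 + 0.1804·16 + 0.0547·26 = 98.8042
  x_1 = 0.1759·68 + 1.0610·97 + 0.1645·31 + 0.1192·16 + 0.1117·26 = 124.7956
  x_2 = 0.1462·68 + 0.1637·97 + 1.1186·31 + 0.0496·16 + 0.0491·26 = 62.5680
  x_3 = 0.0508·68 + 0.1264·97 + 0.0780·31 + 1.1824·16 + 0.2164·26 = 42.6724
  x_4 = 0.0807·68 + 0.1166·97 + 0.0620·31 + 0.1025·16 + 1.1788·26 = 51.0037
Δx_2 = L[2,4] · Δd_4 = 0.0491 · 10 = 0.4912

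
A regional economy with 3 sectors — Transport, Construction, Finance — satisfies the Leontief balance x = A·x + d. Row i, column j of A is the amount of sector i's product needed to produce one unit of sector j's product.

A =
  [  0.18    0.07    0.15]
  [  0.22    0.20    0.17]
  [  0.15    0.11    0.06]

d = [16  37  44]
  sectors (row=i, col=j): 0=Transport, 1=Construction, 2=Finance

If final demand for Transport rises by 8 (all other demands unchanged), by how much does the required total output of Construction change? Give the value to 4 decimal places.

Form M = I − A:
  [  0.82   -0.07   -0.15]
  [ -0.22    0.80   -0.17]
  [ -0.15   -0.11    0.94]
Leontief inverse L = M⁻¹:
  [  1.3015    0.1461    0.2341]
  [  0.4123    1.3282    0.3060]
  [  0.2559    0.1787    1.1370]
Total output x = L · d:
  x_0 = 1.3015·16 + 0.1461·37 + 0.2341·44 = 36.5299
  x_1 = 0.4123·16 + 1.3282·37 + 0.3060·44 = 69.2021
  x_2 = 0.2559·16 + 0.1787·37 + 1.1370·44 = 60.7359
Δx_1 = L[1,0] · Δd_0 = 0.4123 · 8 = 3.2985

3.2985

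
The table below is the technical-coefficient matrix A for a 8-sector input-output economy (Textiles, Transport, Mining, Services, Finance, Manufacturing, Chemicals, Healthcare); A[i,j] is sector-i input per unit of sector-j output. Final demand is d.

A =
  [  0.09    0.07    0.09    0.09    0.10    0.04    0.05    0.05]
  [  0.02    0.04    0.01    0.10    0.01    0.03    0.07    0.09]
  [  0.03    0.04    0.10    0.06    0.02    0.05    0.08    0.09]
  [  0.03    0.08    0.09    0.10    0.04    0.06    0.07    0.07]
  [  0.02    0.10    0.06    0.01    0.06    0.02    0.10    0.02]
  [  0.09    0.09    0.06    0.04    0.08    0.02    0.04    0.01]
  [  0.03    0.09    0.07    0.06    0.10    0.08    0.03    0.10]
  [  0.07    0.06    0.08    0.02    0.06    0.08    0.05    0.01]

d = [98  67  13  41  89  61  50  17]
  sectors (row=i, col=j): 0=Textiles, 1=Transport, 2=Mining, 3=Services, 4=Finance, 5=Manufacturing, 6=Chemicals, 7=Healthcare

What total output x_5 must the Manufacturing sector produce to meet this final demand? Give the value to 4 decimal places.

108.4444

Form M = I − A:
  [  0.91   -0.07   -0.09   -0.09   -0.10   -0.04   -0.05   -0.05]
  [ -0.02    0.96   -0.01   -0.10   -0.01   -0.03   -0.07   -0.09]
  [ -0.03   -0.04    0.90   -0.06   -0.02   -0.05   -0.08   -0.09]
  [ -0.03   -0.08   -0.09    0.90   -0.04   -0.06   -0.07   -0.07]
  [ -0.02   -0.10   -0.06   -0.01    0.94   -0.02   -0.10   -0.02]
  [ -0.09   -0.09   -0.06   -0.04   -0.08    0.98   -0.04   -0.01]
  [ -0.03   -0.09   -0.07   -0.06   -0.10   -0.08    0.97   -0.10]
  [ -0.07   -0.06   -0.08   -0.02   -0.06   -0.08   -0.05    0.99]
Leontief inverse L = M⁻¹:
  [  1.1382    0.1469    0.1675    0.1577    0.1608    0.0916    0.1207    0.1136]
  [  0.0523    1.0903    0.0599    0.1443    0.0506    0.0682    0.1115    0.1304]
  [  0.0708    0.1008    1.1647    0.1131    0.0697    0.0963    0.1336    0.1425]
  [  0.0744    0.1499    0.1611    1.1637    0.0944    0.1105    0.1329    0.1308]
  [  0.0481    0.1499    0.1061    0.0544    1.0995    0.0550    0.1451    0.0670]
  [  0.1248    0.1459    0.1145    0.0921    0.1247    1.0564    0.0925    0.0590]
  [  0.0761    0.1618    0.1391    0.1188    0.1551    0.1277    1.0958    0.1547]
  [  0.1077    0.1167    0.1356    0.0693    0.1065    0.1158    0.1004    1.0568]
Total output x = L · d:
  x_0 = 1.1382·98 + 0.1469·67 + 0.1675·13 + 0.1577·41 + 0.1608·89 + 0.0916·61 + 0.1207·50 + 0.1136·17 = 157.8840
  x_1 = 0.0523·98 + 1.0903·67 + 0.0599·13 + 0.1443·41 + 0.0506·89 + 0.0682·61 + 0.1115·50 + 0.1304·17 = 101.3101
  x_2 = 0.0708·98 + 0.1008·67 + 1.1647·13 + 0.1131·41 + 0.0697·89 + 0.0963·61 + 0.1336·50 + 0.1425·17 = 54.6498
  x_3 = 0.0744·98 + 0.1499·67 + 0.1611·13 + 1.1637·41 + 0.0944·89 + 0.1105·61 + 0.1329·50 + 0.1308·17 = 91.1559
  x_4 = 0.0481·98 + 0.1499·67 + 0.1061·13 + 0.0544·41 + 1.0995·89 + 0.0550·61 + 0.1451·50 + 0.0670·17 = 127.9760
  x_5 = 0.1248·98 + 0.1459·67 + 0.1145·13 + 0.0921·41 + 0.1247·89 + 1.0564·61 + 0.0925·50 + 0.0590·17 = 108.4444
  x_6 = 0.0761·98 + 0.1618·67 + 0.1391·13 + 0.1188·41 + 0.1551·89 + 0.1277·61 + 1.0958·50 + 0.1547·17 = 103.9927
  x_7 = 0.1077·98 + 0.1167·67 + 0.1356·13 + 0.0693·41 + 0.1065·89 + 0.1158·61 + 0.1004·50 + 1.0568·17 = 62.5044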